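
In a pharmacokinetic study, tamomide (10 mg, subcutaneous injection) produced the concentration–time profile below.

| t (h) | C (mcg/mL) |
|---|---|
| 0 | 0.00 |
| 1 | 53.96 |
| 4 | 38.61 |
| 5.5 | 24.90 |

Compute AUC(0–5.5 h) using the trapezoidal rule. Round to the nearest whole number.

Trapezoidal AUC_0→5.5:
  [0→1]: (0.00+53.96)/2 × 1 = 26.98
  [1→4]: (53.96+38.61)/2 × 3 = 138.855
  [4→5.5]: (38.61+24.90)/2 × 1.5 = 47.6325
  Sum = 213.4675 mcg/mL·h

AUC = 213 mcg/mL·h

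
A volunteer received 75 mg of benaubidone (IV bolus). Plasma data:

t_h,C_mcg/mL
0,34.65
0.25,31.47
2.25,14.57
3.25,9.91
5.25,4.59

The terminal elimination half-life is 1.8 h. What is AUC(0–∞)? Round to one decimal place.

AUC = 93.0 mcg/mL·h

Trapezoidal AUC_0→5.25:
  [0→0.25]: (34.65+31.47)/2 × 0.25 = 8.265
  [0.25→2.25]: (31.47+14.57)/2 × 2 = 46.04
  [2.25→3.25]: (14.57+9.91)/2 × 1 = 12.24
  [3.25→5.25]: (9.91+4.59)/2 × 2 = 14.5
  Sum = 81.045 mcg/mL·h
k_e = ln2 / t½ = 0.693147 / 1.8 = 0.3851 h^-1
Extrapolated tail: C_last / k_e = 4.59 / 0.3851 = 11.919
AUC_0→∞ = 81.045 + 11.919 = 92.964 mcg/mL·h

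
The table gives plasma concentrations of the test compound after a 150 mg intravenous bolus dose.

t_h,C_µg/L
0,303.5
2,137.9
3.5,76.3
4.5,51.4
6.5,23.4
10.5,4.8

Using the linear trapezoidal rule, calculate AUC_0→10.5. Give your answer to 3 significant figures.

AUC = 797 µg/L·h

Trapezoidal AUC_0→10.5:
  [0→2]: (303.5+137.9)/2 × 2 = 441.4
  [2→3.5]: (137.9+76.3)/2 × 1.5 = 160.65
  [3.5→4.5]: (76.3+51.4)/2 × 1 = 63.85
  [4.5→6.5]: (51.4+23.4)/2 × 2 = 74.8
  [6.5→10.5]: (23.4+4.8)/2 × 4 = 56.4
  Sum = 797.1 µg/L·h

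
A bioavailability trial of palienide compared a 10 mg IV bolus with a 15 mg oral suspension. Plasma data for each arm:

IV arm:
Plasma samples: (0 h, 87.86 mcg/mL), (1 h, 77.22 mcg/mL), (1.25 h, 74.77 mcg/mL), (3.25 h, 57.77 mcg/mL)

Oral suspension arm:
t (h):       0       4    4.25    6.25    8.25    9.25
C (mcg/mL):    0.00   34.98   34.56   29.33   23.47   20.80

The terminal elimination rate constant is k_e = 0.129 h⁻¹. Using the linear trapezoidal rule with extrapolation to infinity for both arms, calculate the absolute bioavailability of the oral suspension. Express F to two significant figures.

Trapezoidal AUC_0→3.25 (IV):
  [0→1]: (87.86+77.22)/2 × 1 = 82.54
  [1→1.25]: (77.22+74.77)/2 × 0.25 = 18.99875
  [1.25→3.25]: (74.77+57.77)/2 × 2 = 132.54
  Sum = 234.07875 mcg/mL·h
IV tail: 57.77/0.129 = 447.829; AUC_iv,0→∞ = 234.07875 + 447.829 = 681.90775 mcg/mL·h
Trapezoidal AUC_0→9.25 (oral suspension):
  [0→4]: (0.00+34.98)/2 × 4 = 69.96
  [4→4.25]: (34.98+34.56)/2 × 0.25 = 8.6925
  [4.25→6.25]: (34.56+29.33)/2 × 2 = 63.89
  [6.25→8.25]: (29.33+23.47)/2 × 2 = 52.8
  [8.25→9.25]: (23.47+20.80)/2 × 1 = 22.135
  Sum = 217.4775 mcg/mL·h
oral suspension tail: 20.80/0.129 = 161.240; AUC_ev,0→∞ = 217.4775 + 161.240 = 378.7175 mcg/mL·h
F = (AUC_ev/D_ev)/(AUC_iv/D_iv) = (378.7175/15)/(681.90775/10) = 25.2478/68.190775 = 0.3703

F = 0.37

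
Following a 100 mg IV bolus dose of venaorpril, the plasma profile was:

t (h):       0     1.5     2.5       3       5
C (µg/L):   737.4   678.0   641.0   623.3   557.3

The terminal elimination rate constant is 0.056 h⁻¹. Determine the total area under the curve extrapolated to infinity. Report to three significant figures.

Trapezoidal AUC_0→5:
  [0→1.5]: (737.4+678.0)/2 × 1.5 = 1061.55
  [1.5→2.5]: (678.0+641.0)/2 × 1 = 659.5
  [2.5→3]: (641.0+623.3)/2 × 0.5 = 316.075
  [3→5]: (623.3+557.3)/2 × 2 = 1180.6
  Sum = 3217.725 µg/L·h
Extrapolated tail: C_last / k_e = 557.3 / 0.056 = 9951.786
AUC_0→∞ = 3217.725 + 9951.786 = 13169.511 µg/L·h

AUC = 13200 µg/L·h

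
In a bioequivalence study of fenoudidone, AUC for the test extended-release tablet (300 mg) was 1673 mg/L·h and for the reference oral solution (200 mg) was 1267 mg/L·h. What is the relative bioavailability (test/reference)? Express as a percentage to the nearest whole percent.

F_rel = 88%

F_rel = (AUC_test/D_test) / (AUC_ref/D_ref)
      = (1673/300) / (1267/200)
      = 5.57667 / 6.335 = 0.8803 = 88.03%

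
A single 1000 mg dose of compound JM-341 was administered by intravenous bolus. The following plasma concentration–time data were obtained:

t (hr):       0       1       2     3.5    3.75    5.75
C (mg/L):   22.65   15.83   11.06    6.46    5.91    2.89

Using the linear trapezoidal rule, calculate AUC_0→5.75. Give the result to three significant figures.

Trapezoidal AUC_0→5.75:
  [0→1]: (22.65+15.83)/2 × 1 = 19.24
  [1→2]: (15.83+11.06)/2 × 1 = 13.445
  [2→3.5]: (11.06+6.46)/2 × 1.5 = 13.14
  [3.5→3.75]: (6.46+5.91)/2 × 0.25 = 1.54625
  [3.75→5.75]: (5.91+2.89)/2 × 2 = 8.8
  Sum = 56.17125 mg/L·hr

AUC = 56.2 mg/L·hr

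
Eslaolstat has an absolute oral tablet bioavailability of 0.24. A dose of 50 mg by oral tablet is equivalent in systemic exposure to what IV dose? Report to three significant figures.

D_iv = 12.0 mg

Systemic exposure from an extravascular dose = F × D_ev, so the equivalent IV dose is F × D_ev.
D_iv = F × D_ev = 0.24 × 50 = 12 mg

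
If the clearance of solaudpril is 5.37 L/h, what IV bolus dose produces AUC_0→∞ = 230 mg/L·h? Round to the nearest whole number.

Dose = 1235 mg

Dose_iv = CL × AUC_0→∞
     = 5.37 × 230 = 1235.1 mg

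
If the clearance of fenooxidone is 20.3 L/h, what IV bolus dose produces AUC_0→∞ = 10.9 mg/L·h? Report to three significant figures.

Dose_iv = CL × AUC_0→∞
     = 20.3 × 10.9 = 221.27 mg

Dose = 221 mg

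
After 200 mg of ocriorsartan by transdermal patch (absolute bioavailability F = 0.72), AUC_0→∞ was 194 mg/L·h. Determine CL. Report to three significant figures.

CL = 0.742 L/h

CL = F × Dose / AUC_0→∞
   = 0.72 × 200 / 194 = 0.742268 L/h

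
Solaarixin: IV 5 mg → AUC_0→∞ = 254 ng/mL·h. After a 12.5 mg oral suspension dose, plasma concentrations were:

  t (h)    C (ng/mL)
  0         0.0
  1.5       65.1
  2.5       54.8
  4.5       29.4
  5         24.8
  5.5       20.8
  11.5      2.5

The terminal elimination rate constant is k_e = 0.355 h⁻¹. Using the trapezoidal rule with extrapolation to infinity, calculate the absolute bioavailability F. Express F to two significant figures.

F = 0.46

Trapezoidal AUC_0→11.5 (oral suspension):
  [0→1.5]: (0.0+65.1)/2 × 1.5 = 48.825
  [1.5→2.5]: (65.1+54.8)/2 × 1 = 59.95
  [2.5→4.5]: (54.8+29.4)/2 × 2 = 84.2
  [4.5→5]: (29.4+24.8)/2 × 0.5 = 13.55
  [5→5.5]: (24.8+20.8)/2 × 0.5 = 11.4
  [5.5→11.5]: (20.8+2.5)/2 × 6 = 69.9
  Sum = 287.825 ng/mL·h
Tail: C_last/k_e = 2.5/0.355 = 7.042
AUC_0→∞ (oral suspension) = 287.825 + 7.042 = 294.867 ng/mL·h
F = (AUC_ev/D_ev)/(AUC_iv/D_iv) = (294.867/12.5)/(254/5) = 23.58936/50.8 = 0.4644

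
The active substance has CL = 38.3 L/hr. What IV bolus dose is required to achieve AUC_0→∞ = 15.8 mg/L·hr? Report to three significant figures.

Dose = 605 mg

Dose_iv = CL × AUC_0→∞
     = 38.3 × 15.8 = 605.14 mg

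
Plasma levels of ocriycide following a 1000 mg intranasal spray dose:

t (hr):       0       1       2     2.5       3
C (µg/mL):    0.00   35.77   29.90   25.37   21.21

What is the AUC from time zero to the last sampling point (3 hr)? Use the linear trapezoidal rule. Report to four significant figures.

AUC = 76.18 µg/mL·hr

Trapezoidal AUC_0→3:
  [0→1]: (0.00+35.77)/2 × 1 = 17.885
  [1→2]: (35.77+29.90)/2 × 1 = 32.835
  [2→2.5]: (29.90+25.37)/2 × 0.5 = 13.8175
  [2.5→3]: (25.37+21.21)/2 × 0.5 = 11.645
  Sum = 76.1825 µg/mL·hr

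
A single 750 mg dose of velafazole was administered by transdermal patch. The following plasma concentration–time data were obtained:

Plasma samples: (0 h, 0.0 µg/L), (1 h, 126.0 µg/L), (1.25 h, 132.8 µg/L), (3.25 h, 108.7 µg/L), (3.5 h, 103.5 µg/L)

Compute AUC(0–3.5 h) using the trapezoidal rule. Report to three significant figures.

Trapezoidal AUC_0→3.5:
  [0→1]: (0.0+126.0)/2 × 1 = 63.0
  [1→1.25]: (126.0+132.8)/2 × 0.25 = 32.35
  [1.25→3.25]: (132.8+108.7)/2 × 2 = 241.5
  [3.25→3.5]: (108.7+103.5)/2 × 0.25 = 26.525
  Sum = 363.375 µg/L·h

AUC = 363 µg/L·h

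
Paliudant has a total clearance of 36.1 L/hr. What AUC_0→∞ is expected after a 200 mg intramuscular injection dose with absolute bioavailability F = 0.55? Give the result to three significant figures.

AUC = 3.05 mg/L·hr

AUC_0→∞ = F × Dose / CL
        = 0.55 × 200 / 36.1 = 3.04709 mg/L·hr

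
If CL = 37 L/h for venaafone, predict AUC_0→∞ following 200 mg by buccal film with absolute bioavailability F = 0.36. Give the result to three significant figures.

AUC = 1.95 mg/L·h

AUC_0→∞ = F × Dose / CL
        = 0.36 × 200 / 37 = 1.94595 mg/L·h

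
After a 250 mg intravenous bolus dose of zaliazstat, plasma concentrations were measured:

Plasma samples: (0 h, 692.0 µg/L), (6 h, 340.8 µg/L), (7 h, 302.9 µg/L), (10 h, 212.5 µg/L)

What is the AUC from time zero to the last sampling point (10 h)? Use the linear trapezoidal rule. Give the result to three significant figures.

AUC = 4190 µg/L·h

Trapezoidal AUC_0→10:
  [0→6]: (692.0+340.8)/2 × 6 = 3098.4
  [6→7]: (340.8+302.9)/2 × 1 = 321.85
  [7→10]: (302.9+212.5)/2 × 3 = 773.1
  Sum = 4193.35 µg/L·h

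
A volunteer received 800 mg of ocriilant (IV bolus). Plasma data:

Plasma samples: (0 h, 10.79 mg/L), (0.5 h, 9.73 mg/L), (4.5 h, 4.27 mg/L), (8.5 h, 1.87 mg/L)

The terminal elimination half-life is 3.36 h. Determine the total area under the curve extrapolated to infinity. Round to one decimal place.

Trapezoidal AUC_0→8.5:
  [0→0.5]: (10.79+9.73)/2 × 0.5 = 5.13
  [0.5→4.5]: (9.73+4.27)/2 × 4 = 28.0
  [4.5→8.5]: (4.27+1.87)/2 × 4 = 12.28
  Sum = 45.41 mg/L·h
k_e = ln2 / t½ = 0.693147 / 3.36 = 0.2063 h^-1
Extrapolated tail: C_last / k_e = 1.87 / 0.2063 = 9.064
AUC_0→∞ = 45.41 + 9.064 = 54.474 mg/L·h

AUC = 54.5 mg/L·h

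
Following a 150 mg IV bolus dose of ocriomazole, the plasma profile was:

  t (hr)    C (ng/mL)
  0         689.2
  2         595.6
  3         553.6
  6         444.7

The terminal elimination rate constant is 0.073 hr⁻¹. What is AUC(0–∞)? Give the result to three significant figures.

Trapezoidal AUC_0→6:
  [0→2]: (689.2+595.6)/2 × 2 = 1284.8
  [2→3]: (595.6+553.6)/2 × 1 = 574.6
  [3→6]: (553.6+444.7)/2 × 3 = 1497.45
  Sum = 3356.85 ng/mL·hr
Extrapolated tail: C_last / k_e = 444.7 / 0.073 = 6091.781
AUC_0→∞ = 3356.85 + 6091.781 = 9448.631 ng/mL·hr

AUC = 9450 ng/mL·hr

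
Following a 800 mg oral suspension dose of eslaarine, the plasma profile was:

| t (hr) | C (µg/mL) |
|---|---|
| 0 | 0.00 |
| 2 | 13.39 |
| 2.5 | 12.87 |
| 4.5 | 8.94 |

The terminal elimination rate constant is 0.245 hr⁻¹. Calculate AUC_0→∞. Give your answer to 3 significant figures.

AUC = 78.3 µg/mL·hr

Trapezoidal AUC_0→4.5:
  [0→2]: (0.00+13.39)/2 × 2 = 13.39
  [2→2.5]: (13.39+12.87)/2 × 0.5 = 6.565
  [2.5→4.5]: (12.87+8.94)/2 × 2 = 21.81
  Sum = 41.765 µg/mL·hr
Extrapolated tail: C_last / k_e = 8.94 / 0.245 = 36.490
AUC_0→∞ = 41.765 + 36.490 = 78.255 µg/mL·hr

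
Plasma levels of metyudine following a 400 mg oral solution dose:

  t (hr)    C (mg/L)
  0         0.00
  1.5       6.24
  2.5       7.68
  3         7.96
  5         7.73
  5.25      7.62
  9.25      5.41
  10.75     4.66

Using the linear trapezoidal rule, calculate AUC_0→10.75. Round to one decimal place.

AUC = 66.8 mg/L·hr

Trapezoidal AUC_0→10.75:
  [0→1.5]: (0.00+6.24)/2 × 1.5 = 4.68
  [1.5→2.5]: (6.24+7.68)/2 × 1 = 6.96
  [2.5→3]: (7.68+7.96)/2 × 0.5 = 3.91
  [3→5]: (7.96+7.73)/2 × 2 = 15.69
  [5→5.25]: (7.73+7.62)/2 × 0.25 = 1.91875
  [5.25→9.25]: (7.62+5.41)/2 × 4 = 26.06
  [9.25→10.75]: (5.41+4.66)/2 × 1.5 = 7.5525
  Sum = 66.77125 mg/L·hr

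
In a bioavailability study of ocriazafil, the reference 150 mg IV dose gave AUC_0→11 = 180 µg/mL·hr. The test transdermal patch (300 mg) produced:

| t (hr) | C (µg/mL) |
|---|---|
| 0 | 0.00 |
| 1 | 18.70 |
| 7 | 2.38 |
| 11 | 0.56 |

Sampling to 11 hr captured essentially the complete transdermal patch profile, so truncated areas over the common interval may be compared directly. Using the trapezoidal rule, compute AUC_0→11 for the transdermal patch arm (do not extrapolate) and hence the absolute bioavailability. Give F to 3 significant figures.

F = 0.218

Trapezoidal AUC_0→11 (transdermal patch):
  [0→1]: (0.00+18.70)/2 × 1 = 9.35
  [1→7]: (18.70+2.38)/2 × 6 = 63.24
  [7→11]: (2.38+0.56)/2 × 4 = 5.88
  Sum = 78.47 µg/mL·hr
F = (AUC_ev/D_ev)/(AUC_iv/D_iv) = (78.47/300)/(180/150) = 0.261567/1.2 = 0.2180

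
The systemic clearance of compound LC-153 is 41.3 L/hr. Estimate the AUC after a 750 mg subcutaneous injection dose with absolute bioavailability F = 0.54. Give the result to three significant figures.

AUC_0→∞ = F × Dose / CL
        = 0.54 × 750 / 41.3 = 9.8063 mg/L·hr

AUC = 9.81 mg/L·hr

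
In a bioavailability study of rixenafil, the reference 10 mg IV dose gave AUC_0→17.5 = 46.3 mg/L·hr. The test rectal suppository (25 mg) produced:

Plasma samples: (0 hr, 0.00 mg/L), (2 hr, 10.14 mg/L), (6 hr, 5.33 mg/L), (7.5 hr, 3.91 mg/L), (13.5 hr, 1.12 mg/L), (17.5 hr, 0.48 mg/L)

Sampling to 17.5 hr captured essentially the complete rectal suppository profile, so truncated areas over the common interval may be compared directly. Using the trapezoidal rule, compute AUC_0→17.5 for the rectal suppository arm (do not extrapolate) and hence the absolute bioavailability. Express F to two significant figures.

Trapezoidal AUC_0→17.5 (rectal suppository):
  [0→2]: (0.00+10.14)/2 × 2 = 10.14
  [2→6]: (10.14+5.33)/2 × 4 = 30.94
  [6→7.5]: (5.33+3.91)/2 × 1.5 = 6.93
  [7.5→13.5]: (3.91+1.12)/2 × 6 = 15.09
  [13.5→17.5]: (1.12+0.48)/2 × 4 = 3.2
  Sum = 66.3 mg/L·hr
F = (AUC_ev/D_ev)/(AUC_iv/D_iv) = (66.3/25)/(46.3/10) = 2.652/4.63 = 0.5728

F = 0.57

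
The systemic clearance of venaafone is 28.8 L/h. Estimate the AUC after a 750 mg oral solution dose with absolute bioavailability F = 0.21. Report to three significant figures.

AUC = 5.47 mg/L·h

AUC_0→∞ = F × Dose / CL
        = 0.21 × 750 / 28.8 = 5.46875 mg/L·h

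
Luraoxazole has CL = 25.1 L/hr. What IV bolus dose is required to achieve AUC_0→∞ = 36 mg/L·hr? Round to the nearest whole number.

Dose = 904 mg

Dose_iv = CL × AUC_0→∞
     = 25.1 × 36 = 903.6 mg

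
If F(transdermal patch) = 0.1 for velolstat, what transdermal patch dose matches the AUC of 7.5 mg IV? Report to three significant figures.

For equal systemic exposure: F × D_ev = D_iv
D_ev = D_iv / F = 7.5 / 0.1 = 75 mg

D_transdermal = 75.0 mg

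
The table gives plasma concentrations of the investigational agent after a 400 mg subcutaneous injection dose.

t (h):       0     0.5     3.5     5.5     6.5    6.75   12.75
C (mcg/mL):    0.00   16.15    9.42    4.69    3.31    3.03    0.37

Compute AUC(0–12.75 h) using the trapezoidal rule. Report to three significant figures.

AUC = 71.5 mcg/mL·h

Trapezoidal AUC_0→12.75:
  [0→0.5]: (0.00+16.15)/2 × 0.5 = 4.0375
  [0.5→3.5]: (16.15+9.42)/2 × 3 = 38.355
  [3.5→5.5]: (9.42+4.69)/2 × 2 = 14.11
  [5.5→6.5]: (4.69+3.31)/2 × 1 = 4.0
  [6.5→6.75]: (3.31+3.03)/2 × 0.25 = 0.7925
  [6.75→12.75]: (3.03+0.37)/2 × 6 = 10.2
  Sum = 71.495 mcg/mL·h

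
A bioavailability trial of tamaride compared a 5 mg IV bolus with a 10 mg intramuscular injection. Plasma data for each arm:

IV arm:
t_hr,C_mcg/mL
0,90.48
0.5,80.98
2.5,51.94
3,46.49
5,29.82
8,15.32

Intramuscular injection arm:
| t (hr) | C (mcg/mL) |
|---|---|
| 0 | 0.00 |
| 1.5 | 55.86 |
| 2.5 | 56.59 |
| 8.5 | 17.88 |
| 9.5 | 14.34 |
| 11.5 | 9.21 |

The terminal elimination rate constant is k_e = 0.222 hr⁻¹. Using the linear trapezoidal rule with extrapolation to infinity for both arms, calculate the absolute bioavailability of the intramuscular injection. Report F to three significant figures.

Trapezoidal AUC_0→8 (IV):
  [0→0.5]: (90.48+80.98)/2 × 0.5 = 42.865
  [0.5→2.5]: (80.98+51.94)/2 × 2 = 132.92
  [2.5→3]: (51.94+46.49)/2 × 0.5 = 24.6075
  [3→5]: (46.49+29.82)/2 × 2 = 76.31
  [5→8]: (29.82+15.32)/2 × 3 = 67.71
  Sum = 344.4125 mcg/mL·hr
IV tail: 15.32/0.222 = 69.009; AUC_iv,0→∞ = 344.4125 + 69.009 = 413.4215 mcg/mL·hr
Trapezoidal AUC_0→11.5 (intramuscular injection):
  [0→1.5]: (0.00+55.86)/2 × 1.5 = 41.895
  [1.5→2.5]: (55.86+56.59)/2 × 1 = 56.225
  [2.5→8.5]: (56.59+17.88)/2 × 6 = 223.41
  [8.5→9.5]: (17.88+14.34)/2 × 1 = 16.11
  [9.5→11.5]: (14.34+9.21)/2 × 2 = 23.55
  Sum = 361.19 mcg/mL·hr
intramuscular injection tail: 9.21/0.222 = 41.486; AUC_ev,0→∞ = 361.19 + 41.486 = 402.676 mcg/mL·hr
F = (AUC_ev/D_ev)/(AUC_iv/D_iv) = (402.676/10)/(413.4215/5) = 40.2676/82.6843 = 0.4870

F = 0.487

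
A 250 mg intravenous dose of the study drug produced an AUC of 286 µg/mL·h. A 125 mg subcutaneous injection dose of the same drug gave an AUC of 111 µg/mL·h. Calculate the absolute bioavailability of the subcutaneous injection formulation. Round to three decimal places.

F = (AUC_ev / D_ev) / (AUC_iv / D_iv)
  = (111/125) / (286/250)
  = 0.888 / 1.144 = 0.7762

F = 0.776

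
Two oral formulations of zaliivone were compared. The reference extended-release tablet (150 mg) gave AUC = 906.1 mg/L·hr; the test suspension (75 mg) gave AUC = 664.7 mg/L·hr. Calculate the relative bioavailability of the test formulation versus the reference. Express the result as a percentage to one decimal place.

F_rel = (AUC_test/D_test) / (AUC_ref/D_ref)
      = (664.7/75) / (906.1/150)
      = 8.86267 / 6.04067 = 1.4672 = 146.72%

F_rel = 146.7%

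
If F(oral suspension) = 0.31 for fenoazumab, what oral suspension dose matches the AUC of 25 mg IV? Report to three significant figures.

For equal systemic exposure: F × D_ev = D_iv
D_ev = D_iv / F = 25 / 0.31 = 80.6452 mg

D_oral = 80.6 mg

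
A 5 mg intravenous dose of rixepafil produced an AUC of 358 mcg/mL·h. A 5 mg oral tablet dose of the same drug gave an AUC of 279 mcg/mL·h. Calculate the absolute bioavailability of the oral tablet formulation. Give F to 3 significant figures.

F = (AUC_ev / D_ev) / (AUC_iv / D_iv)
  = (279/5) / (358/5)
  = 55.8 / 71.6 = 0.7793

F = 0.779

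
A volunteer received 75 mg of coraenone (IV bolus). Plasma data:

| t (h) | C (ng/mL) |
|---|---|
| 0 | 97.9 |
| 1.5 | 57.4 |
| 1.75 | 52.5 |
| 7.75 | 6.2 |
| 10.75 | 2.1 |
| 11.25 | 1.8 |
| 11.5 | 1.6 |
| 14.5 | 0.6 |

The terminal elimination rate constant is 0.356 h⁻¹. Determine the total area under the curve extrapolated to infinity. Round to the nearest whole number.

Trapezoidal AUC_0→14.5:
  [0→1.5]: (97.9+57.4)/2 × 1.5 = 116.475
  [1.5→1.75]: (57.4+52.5)/2 × 0.25 = 13.7375
  [1.75→7.75]: (52.5+6.2)/2 × 6 = 176.1
  [7.75→10.75]: (6.2+2.1)/2 × 3 = 12.45
  [10.75→11.25]: (2.1+1.8)/2 × 0.5 = 0.975
  [11.25→11.5]: (1.8+1.6)/2 × 0.25 = 0.425
  [11.5→14.5]: (1.6+0.6)/2 × 3 = 3.3
  Sum = 323.4625 ng/mL·h
Extrapolated tail: C_last / k_e = 0.6 / 0.356 = 1.685
AUC_0→∞ = 323.4625 + 1.685 = 325.1475 ng/mL·h

AUC = 325 ng/mL·h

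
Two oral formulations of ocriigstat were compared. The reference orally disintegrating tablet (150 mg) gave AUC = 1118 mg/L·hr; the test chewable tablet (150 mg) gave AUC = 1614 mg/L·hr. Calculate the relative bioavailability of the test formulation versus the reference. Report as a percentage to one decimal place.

F_rel = (AUC_test/D_test) / (AUC_ref/D_ref)
      = (1614/150) / (1118/150)
      = 10.76 / 7.45333 = 1.4437 = 144.37%

F_rel = 144.4%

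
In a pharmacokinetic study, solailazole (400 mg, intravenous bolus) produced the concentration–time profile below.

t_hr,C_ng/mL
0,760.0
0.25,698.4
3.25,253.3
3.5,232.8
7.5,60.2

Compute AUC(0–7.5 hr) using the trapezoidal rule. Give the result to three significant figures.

Trapezoidal AUC_0→7.5:
  [0→0.25]: (760.0+698.4)/2 × 0.25 = 182.3
  [0.25→3.25]: (698.4+253.3)/2 × 3 = 1427.55
  [3.25→3.5]: (253.3+232.8)/2 × 0.25 = 60.7625
  [3.5→7.5]: (232.8+60.2)/2 × 4 = 586.0
  Sum = 2256.6125 ng/mL·hr

AUC = 2260 ng/mL·hr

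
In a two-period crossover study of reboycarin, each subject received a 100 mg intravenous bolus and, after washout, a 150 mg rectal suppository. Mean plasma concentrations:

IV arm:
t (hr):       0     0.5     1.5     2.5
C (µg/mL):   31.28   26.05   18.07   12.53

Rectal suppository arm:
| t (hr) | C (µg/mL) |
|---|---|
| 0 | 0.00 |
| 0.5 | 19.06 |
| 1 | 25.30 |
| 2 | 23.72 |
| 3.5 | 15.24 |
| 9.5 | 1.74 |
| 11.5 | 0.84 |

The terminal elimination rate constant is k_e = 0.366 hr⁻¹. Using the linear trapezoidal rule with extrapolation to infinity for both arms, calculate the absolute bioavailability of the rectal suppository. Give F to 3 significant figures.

Trapezoidal AUC_0→2.5 (IV):
  [0→0.5]: (31.28+26.05)/2 × 0.5 = 14.3325
  [0.5→1.5]: (26.05+18.07)/2 × 1 = 22.06
  [1.5→2.5]: (18.07+12.53)/2 × 1 = 15.3
  Sum = 51.6925 µg/mL·hr
IV tail: 12.53/0.366 = 34.235; AUC_iv,0→∞ = 51.6925 + 34.235 = 85.9275 µg/mL·hr
Trapezoidal AUC_0→11.5 (rectal suppository):
  [0→0.5]: (0.00+19.06)/2 × 0.5 = 4.765
  [0.5→1]: (19.06+25.30)/2 × 0.5 = 11.09
  [1→2]: (25.30+23.72)/2 × 1 = 24.51
  [2→3.5]: (23.72+15.24)/2 × 1.5 = 29.22
  [3.5→9.5]: (15.24+1.74)/2 × 6 = 50.94
  [9.5→11.5]: (1.74+0.84)/2 × 2 = 2.58
  Sum = 123.105 µg/mL·hr
rectal suppository tail: 0.84/0.366 = 2.295; AUC_ev,0→∞ = 123.105 + 2.295 = 125.4 µg/mL·hr
F = (AUC_ev/D_ev)/(AUC_iv/D_iv) = (125.4/150)/(85.9275/100) = 0.836/0.859275 = 0.9729

F = 0.973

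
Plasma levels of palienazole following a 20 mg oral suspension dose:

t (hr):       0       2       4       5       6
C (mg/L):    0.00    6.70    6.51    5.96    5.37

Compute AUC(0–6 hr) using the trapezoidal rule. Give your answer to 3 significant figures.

AUC = 31.8 mg/L·hr

Trapezoidal AUC_0→6:
  [0→2]: (0.00+6.70)/2 × 2 = 6.7
  [2→4]: (6.70+6.51)/2 × 2 = 13.21
  [4→5]: (6.51+5.96)/2 × 1 = 6.235
  [5→6]: (5.96+5.37)/2 × 1 = 5.665
  Sum = 31.81 mg/L·hr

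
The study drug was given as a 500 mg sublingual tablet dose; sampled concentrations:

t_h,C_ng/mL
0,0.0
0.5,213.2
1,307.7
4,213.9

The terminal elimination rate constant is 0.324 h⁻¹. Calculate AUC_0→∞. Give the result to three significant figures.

Trapezoidal AUC_0→4:
  [0→0.5]: (0.0+213.2)/2 × 0.5 = 53.3
  [0.5→1]: (213.2+307.7)/2 × 0.5 = 130.225
  [1→4]: (307.7+213.9)/2 × 3 = 782.4
  Sum = 965.925 ng/mL·h
Extrapolated tail: C_last / k_e = 213.9 / 0.324 = 660.185
AUC_0→∞ = 965.925 + 660.185 = 1626.11 ng/mL·h

AUC = 1630 ng/mL·h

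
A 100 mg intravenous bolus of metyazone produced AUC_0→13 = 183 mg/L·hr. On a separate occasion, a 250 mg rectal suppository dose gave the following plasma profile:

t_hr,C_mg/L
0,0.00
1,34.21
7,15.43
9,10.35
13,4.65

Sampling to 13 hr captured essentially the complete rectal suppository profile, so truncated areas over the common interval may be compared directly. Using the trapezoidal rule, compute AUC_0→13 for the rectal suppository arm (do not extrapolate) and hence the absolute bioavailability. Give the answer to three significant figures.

Trapezoidal AUC_0→13 (rectal suppository):
  [0→1]: (0.00+34.21)/2 × 1 = 17.105
  [1→7]: (34.21+15.43)/2 × 6 = 148.92
  [7→9]: (15.43+10.35)/2 × 2 = 25.78
  [9→13]: (10.35+4.65)/2 × 4 = 30.0
  Sum = 221.805 mg/L·hr
F = (AUC_ev/D_ev)/(AUC_iv/D_iv) = (221.805/250)/(183/100) = 0.88722/1.83 = 0.4848

F = 0.485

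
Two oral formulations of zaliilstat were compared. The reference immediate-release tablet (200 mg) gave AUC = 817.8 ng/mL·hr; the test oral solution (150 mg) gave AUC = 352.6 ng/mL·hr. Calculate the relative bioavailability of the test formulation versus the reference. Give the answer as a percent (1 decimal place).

F_rel = (AUC_test/D_test) / (AUC_ref/D_ref)
      = (352.6/150) / (817.8/200)
      = 2.35067 / 4.089 = 0.5749 = 57.49%

F_rel = 57.5%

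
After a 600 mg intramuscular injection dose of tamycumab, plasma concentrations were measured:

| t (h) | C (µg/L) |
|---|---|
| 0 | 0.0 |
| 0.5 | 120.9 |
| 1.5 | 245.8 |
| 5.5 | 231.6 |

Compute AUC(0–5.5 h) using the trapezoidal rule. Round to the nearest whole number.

AUC = 1168 µg/L·h

Trapezoidal AUC_0→5.5:
  [0→0.5]: (0.0+120.9)/2 × 0.5 = 30.225
  [0.5→1.5]: (120.9+245.8)/2 × 1 = 183.35
  [1.5→5.5]: (245.8+231.6)/2 × 4 = 954.8
  Sum = 1168.375 µg/L·h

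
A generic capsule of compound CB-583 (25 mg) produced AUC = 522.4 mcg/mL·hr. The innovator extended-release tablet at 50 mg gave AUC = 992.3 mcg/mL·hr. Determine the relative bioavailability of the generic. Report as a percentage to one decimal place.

F_rel = (AUC_test/D_test) / (AUC_ref/D_ref)
      = (522.4/25) / (992.3/50)
      = 20.896 / 19.846 = 1.0529 = 105.29%

F_rel = 105.3%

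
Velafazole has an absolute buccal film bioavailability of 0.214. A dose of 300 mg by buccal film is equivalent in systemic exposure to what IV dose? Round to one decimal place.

Systemic exposure from an extravascular dose = F × D_ev, so the equivalent IV dose is F × D_ev.
D_iv = F × D_ev = 0.214 × 300 = 64.2 mg

D_iv = 64.2 mg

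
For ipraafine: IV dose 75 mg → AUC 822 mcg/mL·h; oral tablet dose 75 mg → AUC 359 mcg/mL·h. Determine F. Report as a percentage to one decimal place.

F = 43.7%

F = (AUC_ev / D_ev) / (AUC_iv / D_iv)
  = (359/75) / (822/75)
  = 4.78667 / 10.96 = 0.4367
  = 43.67%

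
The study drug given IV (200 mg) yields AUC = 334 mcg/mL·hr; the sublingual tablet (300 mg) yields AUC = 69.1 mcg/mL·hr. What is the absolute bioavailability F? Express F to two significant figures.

F = (AUC_ev / D_ev) / (AUC_iv / D_iv)
  = (69.1/300) / (334/200)
  = 0.230333 / 1.67 = 0.1379

F = 0.14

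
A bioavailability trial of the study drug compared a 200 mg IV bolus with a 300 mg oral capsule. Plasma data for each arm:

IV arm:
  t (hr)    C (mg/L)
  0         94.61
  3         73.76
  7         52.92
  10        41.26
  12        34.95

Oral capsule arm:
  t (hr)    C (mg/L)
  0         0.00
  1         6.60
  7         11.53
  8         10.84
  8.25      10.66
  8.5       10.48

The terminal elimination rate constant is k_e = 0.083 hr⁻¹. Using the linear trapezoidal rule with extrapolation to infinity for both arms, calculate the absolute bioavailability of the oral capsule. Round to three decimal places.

Trapezoidal AUC_0→12 (IV):
  [0→3]: (94.61+73.76)/2 × 3 = 252.555
  [3→7]: (73.76+52.92)/2 × 4 = 253.36
  [7→10]: (52.92+41.26)/2 × 3 = 141.27
  [10→12]: (41.26+34.95)/2 × 2 = 76.21
  Sum = 723.395 mg/L·hr
IV tail: 34.95/0.083 = 421.084; AUC_iv,0→∞ = 723.395 + 421.084 = 1144.479 mg/L·hr
Trapezoidal AUC_0→8.5 (oral capsule):
  [0→1]: (0.00+6.60)/2 × 1 = 3.3
  [1→7]: (6.60+11.53)/2 × 6 = 54.39
  [7→8]: (11.53+10.84)/2 × 1 = 11.185
  [8→8.25]: (10.84+10.66)/2 × 0.25 = 2.6875
  [8.25→8.5]: (10.66+10.48)/2 × 0.25 = 2.6425
  Sum = 74.205 mg/L·hr
oral capsule tail: 10.48/0.083 = 126.265; AUC_ev,0→∞ = 74.205 + 126.265 = 200.47 mg/L·hr
F = (AUC_ev/D_ev)/(AUC_iv/D_iv) = (200.47/300)/(1144.479/200) = 0.668233/5.722395 = 0.1168

F = 0.117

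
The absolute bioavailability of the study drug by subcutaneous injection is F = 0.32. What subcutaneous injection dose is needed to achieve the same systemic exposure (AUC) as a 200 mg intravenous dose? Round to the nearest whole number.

D_subcutaneous = 625 mg

For equal systemic exposure: F × D_ev = D_iv
D_ev = D_iv / F = 200 / 0.32 = 625 mg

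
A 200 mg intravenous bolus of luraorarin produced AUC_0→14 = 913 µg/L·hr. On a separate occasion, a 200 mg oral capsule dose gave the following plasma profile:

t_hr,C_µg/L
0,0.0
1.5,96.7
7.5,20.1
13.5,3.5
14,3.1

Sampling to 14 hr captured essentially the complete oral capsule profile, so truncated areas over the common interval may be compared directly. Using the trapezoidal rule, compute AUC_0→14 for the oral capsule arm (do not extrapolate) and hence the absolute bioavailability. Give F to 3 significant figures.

F = 0.543

Trapezoidal AUC_0→14 (oral capsule):
  [0→1.5]: (0.0+96.7)/2 × 1.5 = 72.525
  [1.5→7.5]: (96.7+20.1)/2 × 6 = 350.4
  [7.5→13.5]: (20.1+3.5)/2 × 6 = 70.8
  [13.5→14]: (3.5+3.1)/2 × 0.5 = 1.65
  Sum = 495.375 µg/L·hr
F = (AUC_ev/D_ev)/(AUC_iv/D_iv) = (495.375/200)/(913/200) = 2.476875/4.565 = 0.5426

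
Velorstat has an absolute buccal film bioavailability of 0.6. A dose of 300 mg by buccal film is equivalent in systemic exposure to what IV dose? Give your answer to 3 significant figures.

D_iv = 180 mg

Systemic exposure from an extravascular dose = F × D_ev, so the equivalent IV dose is F × D_ev.
D_iv = F × D_ev = 0.6 × 300 = 180 mg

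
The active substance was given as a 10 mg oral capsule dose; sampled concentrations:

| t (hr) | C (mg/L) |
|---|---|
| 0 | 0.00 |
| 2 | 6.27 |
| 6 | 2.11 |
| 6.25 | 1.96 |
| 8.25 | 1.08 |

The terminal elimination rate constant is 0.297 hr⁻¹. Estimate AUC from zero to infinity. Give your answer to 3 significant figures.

Trapezoidal AUC_0→8.25:
  [0→2]: (0.00+6.27)/2 × 2 = 6.27
  [2→6]: (6.27+2.11)/2 × 4 = 16.76
  [6→6.25]: (2.11+1.96)/2 × 0.25 = 0.50875
  [6.25→8.25]: (1.96+1.08)/2 × 2 = 3.04
  Sum = 26.57875 mg/L·hr
Extrapolated tail: C_last / k_e = 1.08 / 0.297 = 3.636
AUC_0→∞ = 26.57875 + 3.636 = 30.21475 mg/L·hr

AUC = 30.2 mg/L·hr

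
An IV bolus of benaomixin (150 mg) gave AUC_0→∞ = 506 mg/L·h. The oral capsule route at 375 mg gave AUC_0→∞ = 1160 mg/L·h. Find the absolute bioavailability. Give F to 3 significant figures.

F = 0.917

F = (AUC_ev / D_ev) / (AUC_iv / D_iv)
  = (1160/375) / (506/150)
  = 3.09333 / 3.37333 = 0.9170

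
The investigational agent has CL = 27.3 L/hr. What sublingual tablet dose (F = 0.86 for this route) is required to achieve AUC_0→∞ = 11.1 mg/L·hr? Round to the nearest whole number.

Dose = 352 mg

Dose = CL × AUC_0→∞ / F
     = 27.3 × 11.1 / 0.86 = 352.36 mg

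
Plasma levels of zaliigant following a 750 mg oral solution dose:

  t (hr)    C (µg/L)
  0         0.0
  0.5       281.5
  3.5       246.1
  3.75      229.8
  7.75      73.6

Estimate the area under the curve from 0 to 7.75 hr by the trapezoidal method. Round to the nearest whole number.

AUC = 1528 µg/L·hr

Trapezoidal AUC_0→7.75:
  [0→0.5]: (0.0+281.5)/2 × 0.5 = 70.375
  [0.5→3.5]: (281.5+246.1)/2 × 3 = 791.4
  [3.5→3.75]: (246.1+229.8)/2 × 0.25 = 59.4875
  [3.75→7.75]: (229.8+73.6)/2 × 4 = 606.8
  Sum = 1528.0625 µg/L·hr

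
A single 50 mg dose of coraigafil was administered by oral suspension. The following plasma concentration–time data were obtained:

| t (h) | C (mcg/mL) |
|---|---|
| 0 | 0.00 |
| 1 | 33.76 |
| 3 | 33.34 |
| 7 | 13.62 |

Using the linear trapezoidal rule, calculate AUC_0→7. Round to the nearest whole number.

AUC = 178 mcg/mL·h

Trapezoidal AUC_0→7:
  [0→1]: (0.00+33.76)/2 × 1 = 16.88
  [1→3]: (33.76+33.34)/2 × 2 = 67.1
  [3→7]: (33.34+13.62)/2 × 4 = 93.92
  Sum = 177.9 mcg/mL·h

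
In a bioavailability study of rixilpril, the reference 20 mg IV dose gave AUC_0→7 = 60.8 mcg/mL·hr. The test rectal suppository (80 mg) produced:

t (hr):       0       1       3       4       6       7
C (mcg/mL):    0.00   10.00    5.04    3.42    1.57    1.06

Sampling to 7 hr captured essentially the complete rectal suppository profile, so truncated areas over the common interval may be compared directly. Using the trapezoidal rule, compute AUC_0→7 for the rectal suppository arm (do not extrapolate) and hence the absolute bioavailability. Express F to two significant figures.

F = 0.13

Trapezoidal AUC_0→7 (rectal suppository):
  [0→1]: (0.00+10.00)/2 × 1 = 5.0
  [1→3]: (10.00+5.04)/2 × 2 = 15.04
  [3→4]: (5.04+3.42)/2 × 1 = 4.23
  [4→6]: (3.42+1.57)/2 × 2 = 4.99
  [6→7]: (1.57+1.06)/2 × 1 = 1.315
  Sum = 30.575 mcg/mL·hr
F = (AUC_ev/D_ev)/(AUC_iv/D_iv) = (30.575/80)/(60.8/20) = 0.3821875/3.04 = 0.1257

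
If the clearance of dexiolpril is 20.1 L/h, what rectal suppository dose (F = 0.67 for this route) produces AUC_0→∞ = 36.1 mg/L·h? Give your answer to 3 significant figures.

Dose = 1080 mg

Dose = CL × AUC_0→∞ / F
     = 20.1 × 36.1 / 0.67 = 1083 mg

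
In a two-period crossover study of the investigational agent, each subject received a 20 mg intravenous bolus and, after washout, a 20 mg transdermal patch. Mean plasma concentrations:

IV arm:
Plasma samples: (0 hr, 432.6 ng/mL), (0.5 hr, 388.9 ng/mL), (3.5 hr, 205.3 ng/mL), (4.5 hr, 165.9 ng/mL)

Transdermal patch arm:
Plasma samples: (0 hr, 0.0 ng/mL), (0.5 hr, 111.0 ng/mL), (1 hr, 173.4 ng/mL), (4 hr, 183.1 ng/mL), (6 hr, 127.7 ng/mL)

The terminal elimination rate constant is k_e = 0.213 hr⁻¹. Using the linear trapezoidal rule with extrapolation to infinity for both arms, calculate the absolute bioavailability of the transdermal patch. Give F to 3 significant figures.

Trapezoidal AUC_0→4.5 (IV):
  [0→0.5]: (432.6+388.9)/2 × 0.5 = 205.375
  [0.5→3.5]: (388.9+205.3)/2 × 3 = 891.3
  [3.5→4.5]: (205.3+165.9)/2 × 1 = 185.6
  Sum = 1282.275 ng/mL·hr
IV tail: 165.9/0.213 = 778.873; AUC_iv,0→∞ = 1282.275 + 778.873 = 2061.148 ng/mL·hr
Trapezoidal AUC_0→6 (transdermal patch):
  [0→0.5]: (0.0+111.0)/2 × 0.5 = 27.75
  [0.5→1]: (111.0+173.4)/2 × 0.5 = 71.1
  [1→4]: (173.4+183.1)/2 × 3 = 534.75
  [4→6]: (183.1+127.7)/2 × 2 = 310.8
  Sum = 944.4 ng/mL·hr
transdermal patch tail: 127.7/0.213 = 599.531; AUC_ev,0→∞ = 944.4 + 599.531 = 1543.931 ng/mL·hr
F = (AUC_ev/D_ev)/(AUC_iv/D_iv) = (1543.931/20)/(2061.148/20) = 77.19655/103.0574 = 0.7491

F = 0.749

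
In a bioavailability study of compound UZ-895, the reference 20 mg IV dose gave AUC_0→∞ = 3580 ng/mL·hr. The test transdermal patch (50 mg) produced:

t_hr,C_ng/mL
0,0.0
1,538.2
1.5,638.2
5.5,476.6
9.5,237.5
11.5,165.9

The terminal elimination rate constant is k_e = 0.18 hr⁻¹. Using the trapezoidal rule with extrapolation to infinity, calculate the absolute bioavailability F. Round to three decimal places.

Trapezoidal AUC_0→11.5 (transdermal patch):
  [0→1]: (0.0+538.2)/2 × 1 = 269.1
  [1→1.5]: (538.2+638.2)/2 × 0.5 = 294.1
  [1.5→5.5]: (638.2+476.6)/2 × 4 = 2229.6
  [5.5→9.5]: (476.6+237.5)/2 × 4 = 1428.2
  [9.5→11.5]: (237.5+165.9)/2 × 2 = 403.4
  Sum = 4624.4 ng/mL·hr
Tail: C_last/k_e = 165.9/0.18 = 921.667
AUC_0→∞ (transdermal patch) = 4624.4 + 921.667 = 5546.067 ng/mL·hr
F = (AUC_ev/D_ev)/(AUC_iv/D_iv) = (5546.067/50)/(3580/20) = 110.92134/179 = 0.6197

F = 0.620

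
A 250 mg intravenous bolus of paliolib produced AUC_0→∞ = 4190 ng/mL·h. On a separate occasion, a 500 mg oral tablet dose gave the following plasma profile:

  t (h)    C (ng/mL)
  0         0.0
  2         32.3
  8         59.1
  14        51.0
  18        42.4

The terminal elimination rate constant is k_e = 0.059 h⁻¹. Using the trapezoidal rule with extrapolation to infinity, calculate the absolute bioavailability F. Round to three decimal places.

F = 0.184

Trapezoidal AUC_0→18 (oral tablet):
  [0→2]: (0.0+32.3)/2 × 2 = 32.3
  [2→8]: (32.3+59.1)/2 × 6 = 274.2
  [8→14]: (59.1+51.0)/2 × 6 = 330.3
  [14→18]: (51.0+42.4)/2 × 4 = 186.8
  Sum = 823.6 ng/mL·h
Tail: C_last/k_e = 42.4/0.059 = 718.644
AUC_0→∞ (oral tablet) = 823.6 + 718.644 = 1542.244 ng/mL·h
F = (AUC_ev/D_ev)/(AUC_iv/D_iv) = (1542.244/500)/(4190/250) = 3.084488/16.76 = 0.1840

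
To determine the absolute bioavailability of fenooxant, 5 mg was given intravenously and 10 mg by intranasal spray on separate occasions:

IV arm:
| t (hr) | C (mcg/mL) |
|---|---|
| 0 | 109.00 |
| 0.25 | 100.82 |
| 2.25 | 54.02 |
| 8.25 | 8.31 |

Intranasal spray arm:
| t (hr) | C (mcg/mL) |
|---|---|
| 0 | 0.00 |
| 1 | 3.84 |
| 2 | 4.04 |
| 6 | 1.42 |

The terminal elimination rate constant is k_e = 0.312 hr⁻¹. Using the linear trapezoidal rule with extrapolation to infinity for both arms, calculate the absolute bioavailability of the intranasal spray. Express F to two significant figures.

F = 0.027

Trapezoidal AUC_0→8.25 (IV):
  [0→0.25]: (109.00+100.82)/2 × 0.25 = 26.2275
  [0.25→2.25]: (100.82+54.02)/2 × 2 = 154.84
  [2.25→8.25]: (54.02+8.31)/2 × 6 = 186.99
  Sum = 368.0575 mcg/mL·hr
IV tail: 8.31/0.312 = 26.635; AUC_iv,0→∞ = 368.0575 + 26.635 = 394.6925 mcg/mL·hr
Trapezoidal AUC_0→6 (intranasal spray):
  [0→1]: (0.00+3.84)/2 × 1 = 1.92
  [1→2]: (3.84+4.04)/2 × 1 = 3.94
  [2→6]: (4.04+1.42)/2 × 4 = 10.92
  Sum = 16.78 mcg/mL·hr
intranasal spray tail: 1.42/0.312 = 4.551; AUC_ev,0→∞ = 16.78 + 4.551 = 21.331 mcg/mL·hr
F = (AUC_ev/D_ev)/(AUC_iv/D_iv) = (21.331/10)/(394.6925/5) = 2.1331/78.9385 = 0.0270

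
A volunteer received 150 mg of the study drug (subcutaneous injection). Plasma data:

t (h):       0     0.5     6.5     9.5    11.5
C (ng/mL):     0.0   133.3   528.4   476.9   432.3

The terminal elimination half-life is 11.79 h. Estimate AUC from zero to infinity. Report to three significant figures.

AUC = 11800 ng/mL·h

Trapezoidal AUC_0→11.5:
  [0→0.5]: (0.0+133.3)/2 × 0.5 = 33.325
  [0.5→6.5]: (133.3+528.4)/2 × 6 = 1985.1
  [6.5→9.5]: (528.4+476.9)/2 × 3 = 1507.95
  [9.5→11.5]: (476.9+432.3)/2 × 2 = 909.2
  Sum = 4435.575 ng/mL·h
k_e = ln2 / t½ = 0.693147 / 11.79 = 0.0588 h^-1
Extrapolated tail: C_last / k_e = 432.3 / 0.0588 = 7352.041
AUC_0→∞ = 4435.575 + 7352.041 = 11787.616 ng/mL·h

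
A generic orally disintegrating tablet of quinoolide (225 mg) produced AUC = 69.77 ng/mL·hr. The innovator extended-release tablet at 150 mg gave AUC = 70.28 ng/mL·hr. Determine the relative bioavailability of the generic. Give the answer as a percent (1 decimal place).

F_rel = (AUC_test/D_test) / (AUC_ref/D_ref)
      = (69.77/225) / (70.28/150)
      = 0.310089 / 0.468533 = 0.6618 = 66.18%

F_rel = 66.2%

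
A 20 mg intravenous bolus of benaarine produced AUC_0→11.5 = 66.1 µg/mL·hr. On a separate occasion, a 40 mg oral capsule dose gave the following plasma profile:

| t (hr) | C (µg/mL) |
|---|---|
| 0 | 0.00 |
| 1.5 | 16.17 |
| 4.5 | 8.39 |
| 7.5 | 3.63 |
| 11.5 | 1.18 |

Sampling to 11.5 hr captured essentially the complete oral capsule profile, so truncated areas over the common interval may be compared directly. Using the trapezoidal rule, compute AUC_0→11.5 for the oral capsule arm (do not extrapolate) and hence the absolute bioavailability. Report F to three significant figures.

Trapezoidal AUC_0→11.5 (oral capsule):
  [0→1.5]: (0.00+16.17)/2 × 1.5 = 12.1275
  [1.5→4.5]: (16.17+8.39)/2 × 3 = 36.84
  [4.5→7.5]: (8.39+3.63)/2 × 3 = 18.03
  [7.5→11.5]: (3.63+1.18)/2 × 4 = 9.62
  Sum = 76.6175 µg/mL·hr
F = (AUC_ev/D_ev)/(AUC_iv/D_iv) = (76.6175/40)/(66.1/20) = 1.9154375/3.305 = 0.5796

F = 0.580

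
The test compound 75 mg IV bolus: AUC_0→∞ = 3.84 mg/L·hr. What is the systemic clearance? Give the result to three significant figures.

CL = 19.5 L/hr

CL = Dose_iv / AUC_0→∞
   = 75 / 3.84 = 19.53125 L/hr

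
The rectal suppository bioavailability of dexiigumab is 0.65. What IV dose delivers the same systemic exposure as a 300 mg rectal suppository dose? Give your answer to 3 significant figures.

Systemic exposure from an extravascular dose = F × D_ev, so the equivalent IV dose is F × D_ev.
D_iv = F × D_ev = 0.65 × 300 = 195 mg

D_iv = 195 mg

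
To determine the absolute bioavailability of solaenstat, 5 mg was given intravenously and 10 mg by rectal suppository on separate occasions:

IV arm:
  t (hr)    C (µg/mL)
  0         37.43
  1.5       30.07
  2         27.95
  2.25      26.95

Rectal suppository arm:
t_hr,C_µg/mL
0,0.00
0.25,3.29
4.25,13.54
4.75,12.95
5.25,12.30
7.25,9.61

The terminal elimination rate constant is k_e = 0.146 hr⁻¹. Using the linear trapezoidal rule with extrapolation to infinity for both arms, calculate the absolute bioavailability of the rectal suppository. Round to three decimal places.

Trapezoidal AUC_0→2.25 (IV):
  [0→1.5]: (37.43+30.07)/2 × 1.5 = 50.625
  [1.5→2]: (30.07+27.95)/2 × 0.5 = 14.505
  [2→2.25]: (27.95+26.95)/2 × 0.25 = 6.8625
  Sum = 71.9925 µg/mL·hr
IV tail: 26.95/0.146 = 184.589; AUC_iv,0→∞ = 71.9925 + 184.589 = 256.5815 µg/mL·hr
Trapezoidal AUC_0→7.25 (rectal suppository):
  [0→0.25]: (0.00+3.29)/2 × 0.25 = 0.41125
  [0.25→4.25]: (3.29+13.54)/2 × 4 = 33.66
  [4.25→4.75]: (13.54+12.95)/2 × 0.5 = 6.6225
  [4.75→5.25]: (12.95+12.30)/2 × 0.5 = 6.3125
  [5.25→7.25]: (12.30+9.61)/2 × 2 = 21.91
  Sum = 68.91625 µg/mL·hr
rectal suppository tail: 9.61/0.146 = 65.822; AUC_ev,0→∞ = 68.91625 + 65.822 = 134.73825 µg/mL·hr
F = (AUC_ev/D_ev)/(AUC_iv/D_iv) = (134.73825/10)/(256.5815/5) = 13.473825/51.3163 = 0.2626

F = 0.263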